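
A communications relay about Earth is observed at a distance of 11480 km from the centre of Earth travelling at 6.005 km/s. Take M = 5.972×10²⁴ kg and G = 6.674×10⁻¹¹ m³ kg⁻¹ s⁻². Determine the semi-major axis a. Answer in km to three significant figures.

μ = GM = 6.674×10⁻¹¹ × 5.972×10²⁴ = 3.986×10¹⁴ m³/s².
r = 1.148×10⁷ m.
Vis-viva rearranged: 1/a = 2/r − v²/μ = 1.742×10⁻⁷ − 9.047×10⁻⁸ = 8.374×10⁻⁸ m⁻¹.
a = 1.194×10⁷ m = 11941 km.

a ≈ 11900 km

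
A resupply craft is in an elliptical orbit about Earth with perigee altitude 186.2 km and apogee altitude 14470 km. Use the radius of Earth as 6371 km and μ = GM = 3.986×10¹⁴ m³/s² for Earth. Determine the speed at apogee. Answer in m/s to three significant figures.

v ≈ 3030 m/s

r_p = 6371 + 186.2 = 6557.2 km = 6.5572×10⁶ m.
r_a = 6371 + 14470 = 20841 km = 2.0841×10⁷ m.
Semi-major axis a = (r_p + r_a)/2 = 13699 km = 1.370×10⁷ m.
Vis-viva: v² = μ(2/r − 1/a) = 3.986×10¹⁴ × (9.596×10⁻⁸ − 7.300×10⁻⁸) = 9.155×10⁶ m²/s².
v = 3026 m/s.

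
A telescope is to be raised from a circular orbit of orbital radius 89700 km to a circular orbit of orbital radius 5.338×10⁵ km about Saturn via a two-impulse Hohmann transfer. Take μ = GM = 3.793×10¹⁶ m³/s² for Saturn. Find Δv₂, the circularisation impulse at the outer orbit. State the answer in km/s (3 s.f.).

r₁ = 89700 km = 8.970×10⁷ m.
r₂ = 5.338×10⁵ km = 5.338×10⁸ m.
Transfer ellipse a_t = (r₁ + r₂)/2 = 3.118×10⁸ m.
At r₁: circular v_c1 = √(μ/r₁) = 20560 m/s; transfer-perikrone v_p = √[μ(2/r₁ − 1/a_t)] = 26910 m/s.
At r₂: circular v_c2 = √(μ/r₂) = 8430 m/s; transfer-apokrone v_a = √[μ(2/r₂ − 1/a_t)] = 4522 m/s.
Δv₂ = v_c2 − v_a = 3908 m/s.
= 3.908 km/s.

Δv ≈ 3.91 km/s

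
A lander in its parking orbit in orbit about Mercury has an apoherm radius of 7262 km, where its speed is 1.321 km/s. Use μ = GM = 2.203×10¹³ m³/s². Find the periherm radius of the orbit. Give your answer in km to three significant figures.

periherm radius ≈ 2930 km

r_a = 7.262×10⁶ m.
Specific energy ε = v²/2 − μ/r = -2.161×10⁶ J/kg, so a = −μ/(2ε) = 5.097×10⁶ m.
The apsides satisfy r_p + r_a = 2a, so the periherm radius is 2a − r_a = 2.932×10⁶ m = 2932.0 km.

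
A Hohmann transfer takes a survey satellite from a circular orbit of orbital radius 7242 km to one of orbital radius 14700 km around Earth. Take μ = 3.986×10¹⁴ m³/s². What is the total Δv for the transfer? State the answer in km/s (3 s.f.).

Δv_total ≈ 2.15 km/s

r₁ = 7242 km = 7.242×10⁶ m.
r₂ = 14700 km = 1.470×10⁷ m.
Transfer ellipse a_t = (r₁ + r₂)/2 = 1.097×10⁷ m.
At r₁: circular v_c1 = √(μ/r₁) = 7419 m/s; transfer-perigee v_p = √[μ(2/r₁ − 1/a_t)] = 8588 m/s.
Δv₁ = v_p − v_c1 = 1169 m/s.
At r₂: circular v_c2 = √(μ/r₂) = 5207 m/s; transfer-apogee v_a = √[μ(2/r₂ − 1/a_t)] = 4231 m/s.
Δv₂ = v_c2 − v_a = 976.5 m/s.
Total Δv = Δv₁ + Δv₂ = 2145 m/s = 2.145 km/s.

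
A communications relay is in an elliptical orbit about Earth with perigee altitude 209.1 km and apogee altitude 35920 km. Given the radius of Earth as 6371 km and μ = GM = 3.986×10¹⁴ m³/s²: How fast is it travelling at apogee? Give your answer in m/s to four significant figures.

v ≈ 1593 m/s

r_p = 6371 + 209.1 = 6580.1 km = 6.5801×10⁶ m.
r_a = 6371 + 35920 = 42291 km = 4.2291×10⁷ m.
Semi-major axis a = (r_p + r_a)/2 = 24436 km = 2.444×10⁷ m.
Vis-viva: v² = μ(2/r − 1/a) = 3.986×10¹⁴ × (4.729×10⁻⁸ − 4.092×10⁻⁸) = 2.538×10⁶ m²/s².
v = 1593 m/s.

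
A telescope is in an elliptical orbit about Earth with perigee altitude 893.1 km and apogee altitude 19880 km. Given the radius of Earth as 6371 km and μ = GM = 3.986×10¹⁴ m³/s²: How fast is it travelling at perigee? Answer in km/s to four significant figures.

r_p = 6371 + 893.1 = 7264.1 km = 7.2641×10⁶ m.
r_a = 6371 + 19880 = 26251 km = 2.6251×10⁷ m.
Semi-major axis a = (r_p + r_a)/2 = 16758 km = 1.676×10⁷ m.
Vis-viva: v² = μ(2/r − 1/a) = 3.986×10¹⁴ × (2.753×10⁻⁷ − 5.967×10⁻⁸) = 8.596×10⁷ m²/s².
v = 9271 m/s = 9.271 km/s.

v ≈ 9.271 km/s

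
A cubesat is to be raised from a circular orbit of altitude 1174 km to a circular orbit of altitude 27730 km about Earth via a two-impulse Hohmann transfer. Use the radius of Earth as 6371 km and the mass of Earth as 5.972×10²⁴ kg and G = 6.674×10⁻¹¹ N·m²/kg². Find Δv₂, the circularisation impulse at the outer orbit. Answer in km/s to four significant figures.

Δv ≈ 1.361 km/s

μ = GM = 6.674×10⁻¹¹ × 5.972×10²⁴ = 3.986×10¹⁴ m³/s².
r₁ = 6371 + 1174 = 7545.0 km = 7.5450×10⁶ m.
r₂ = 6371 + 27730 = 34101 km = 3.4101×10⁷ m.
Transfer ellipse a_t = (r₁ + r₂)/2 = 2.082×10⁷ m.
At r₁: circular v_c1 = √(μ/r₁) = 7268 m/s; transfer-perigee v_p = √[μ(2/r₁ − 1/a_t)] = 9301 m/s.
At r₂: circular v_c2 = √(μ/r₂) = 3419 m/s; transfer-apogee v_a = √[μ(2/r₂ − 1/a_t)] = 2058 m/s.
Δv₂ = v_c2 − v_a = 1361 m/s.
= 1.361 km/s.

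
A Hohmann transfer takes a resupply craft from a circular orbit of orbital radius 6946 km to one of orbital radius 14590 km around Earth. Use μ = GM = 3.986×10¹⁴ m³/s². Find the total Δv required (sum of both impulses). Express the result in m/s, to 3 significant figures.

Δv_total ≈ 2270 m/s

r₁ = 6946 km = 6.946×10⁶ m.
r₂ = 14590 km = 1.459×10⁷ m.
Transfer ellipse a_t = (r₁ + r₂)/2 = 1.077×10⁷ m.
At r₁: circular v_c1 = √(μ/r₁) = 7575 m/s; transfer-perigee v_p = √[μ(2/r₁ − 1/a_t)] = 8818 m/s.
Δv₁ = v_p − v_c1 = 1242 m/s.
At r₂: circular v_c2 = √(μ/r₂) = 5227 m/s; transfer-apogee v_a = √[μ(2/r₂ − 1/a_t)] = 4198 m/s.
Δv₂ = v_c2 − v_a = 1029 m/s.
Total Δv = Δv₁ + Δv₂ = 2271 m/s.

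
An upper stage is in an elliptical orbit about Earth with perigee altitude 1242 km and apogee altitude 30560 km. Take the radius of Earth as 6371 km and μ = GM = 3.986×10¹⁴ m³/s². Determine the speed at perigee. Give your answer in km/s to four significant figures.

v ≈ 9.318 km/s

r_p = 6371 + 1242 = 7613.0 km = 7.6130×10⁶ m.
r_a = 6371 + 30560 = 36931 km = 3.6931×10⁷ m.
Semi-major axis a = (r_p + r_a)/2 = 22272 km = 2.227×10⁷ m.
Vis-viva: v² = μ(2/r − 1/a) = 3.986×10¹⁴ × (2.627×10⁻⁷ − 4.490×10⁻⁸) = 8.682×10⁷ m²/s².
v = 9318 m/s = 9.318 km/s.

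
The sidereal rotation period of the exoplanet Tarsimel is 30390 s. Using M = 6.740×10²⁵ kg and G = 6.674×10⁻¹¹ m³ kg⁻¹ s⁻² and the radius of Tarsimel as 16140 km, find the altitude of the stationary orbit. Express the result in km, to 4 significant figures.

μ = GM = 6.674×10⁻¹¹ × 6.740×10²⁵ = 4.498×10¹⁵ m³/s².
A synchronous orbit has period T, so by Kepler's third law a = (μT²/4π²)^(1/3).
μT²/4π² = 4.498×10¹⁵ × (3.039×10⁴)² / 39.48 = 1.052×10²³ m³.
a = 4.721×10⁷ m = 47212 km.
Altitude h = a − R = 47212 − 16140 = 31072 km.

h_sync ≈ 31070 km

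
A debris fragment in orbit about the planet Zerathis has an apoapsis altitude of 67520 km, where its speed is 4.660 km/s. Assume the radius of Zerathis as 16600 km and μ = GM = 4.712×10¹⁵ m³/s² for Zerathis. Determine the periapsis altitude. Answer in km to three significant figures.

r_a = 16600 + 67520 = 84120 km = 8.412×10⁷ m.
Specific energy ε = v²/2 − μ/r = -4.516×10⁷ J/kg, so a = −μ/(2ε) = 5.217×10⁷ m.
The apsides satisfy r_p + r_a = 2a, so the periapsis radius is 2a − r_a = 2.023×10⁷ m = 20226 km.
Periapsis altitude = 20226 − 16600 = 3626.1 km.

periapsis altitude ≈ 3630 km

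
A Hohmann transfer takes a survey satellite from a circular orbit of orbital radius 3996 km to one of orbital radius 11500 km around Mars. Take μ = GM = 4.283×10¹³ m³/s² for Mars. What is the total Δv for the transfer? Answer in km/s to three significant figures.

Δv_total ≈ 1.26 km/s

r₁ = 3996 km = 3.996×10⁶ m.
r₂ = 11500 km = 1.150×10⁷ m.
Transfer ellipse a_t = (r₁ + r₂)/2 = 7.748×10⁶ m.
At r₁: circular v_c1 = √(μ/r₁) = 3274 m/s; transfer-periapsis v_p = √[μ(2/r₁ − 1/a_t)] = 3989 m/s.
Δv₁ = v_p − v_c1 = 714.7 m/s.
At r₂: circular v_c2 = √(μ/r₂) = 1930 m/s; transfer-apoapsis v_a = √[μ(2/r₂ − 1/a_t)] = 1386 m/s.
Δv₂ = v_c2 − v_a = 543.9 m/s.
Total Δv = Δv₁ + Δv₂ = 1259 m/s = 1.259 km/s.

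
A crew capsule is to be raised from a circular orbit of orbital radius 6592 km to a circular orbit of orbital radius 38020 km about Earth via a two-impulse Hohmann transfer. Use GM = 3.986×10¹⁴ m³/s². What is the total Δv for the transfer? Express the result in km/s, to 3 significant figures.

Δv_total ≈ 3.85 km/s

r₁ = 6592 km = 6.592×10⁶ m.
r₂ = 38020 km = 3.802×10⁷ m.
Transfer ellipse a_t = (r₁ + r₂)/2 = 2.231×10⁷ m.
At r₁: circular v_c1 = √(μ/r₁) = 7776 m/s; transfer-perigee v_p = √[μ(2/r₁ − 1/a_t)] = 10150 m/s.
Δv₁ = v_p − v_c1 = 2376 m/s.
At r₂: circular v_c2 = √(μ/r₂) = 3238 m/s; transfer-apogee v_a = √[μ(2/r₂ − 1/a_t)] = 1760 m/s.
Δv₂ = v_c2 − v_a = 1478 m/s.
Total Δv = Δv₁ + Δv₂ = 3854 m/s = 3.854 km/s.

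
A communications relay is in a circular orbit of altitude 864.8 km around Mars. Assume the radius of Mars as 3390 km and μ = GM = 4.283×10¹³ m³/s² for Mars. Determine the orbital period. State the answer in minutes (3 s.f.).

T ≈ 140 minutes

r = 3390 + 864.8 = 4254.8 km = 4.2548×10⁶ m.
Kepler's third law: T = 2π√(r³/μ) = 2π√((4.255×10⁶)³ / 4.283×10¹³).
r³/μ = 1.798×10⁶ s², so T = 2π × 1.341×10³ = 8.426×10³ s.
Converting: 8.426×10³ s ÷ 60.00 = 140.4 minutes.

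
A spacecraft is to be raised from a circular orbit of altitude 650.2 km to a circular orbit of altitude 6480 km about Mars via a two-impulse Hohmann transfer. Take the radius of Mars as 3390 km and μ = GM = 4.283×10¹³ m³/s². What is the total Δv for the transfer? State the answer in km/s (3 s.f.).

Δv_total ≈ 1.12 km/s

r₁ = 3390 + 650.2 = 4040.2 km = 4.0402×10⁶ m.
r₂ = 3390 + 6480 = 9870.0 km = 9.8700×10⁶ m.
Transfer ellipse a_t = (r₁ + r₂)/2 = 6.955×10⁶ m.
At r₁: circular v_c1 = √(μ/r₁) = 3256 m/s; transfer-periapsis v_p = √[μ(2/r₁ − 1/a_t)] = 3879 m/s.
Δv₁ = v_p − v_c1 = 622.7 m/s.
At r₂: circular v_c2 = √(μ/r₂) = 2083 m/s; transfer-apoapsis v_a = √[μ(2/r₂ − 1/a_t)] = 1588 m/s.
Δv₂ = v_c2 − v_a = 495.4 m/s.
Total Δv = Δv₁ + Δv₂ = 1118 m/s = 1.118 km/s.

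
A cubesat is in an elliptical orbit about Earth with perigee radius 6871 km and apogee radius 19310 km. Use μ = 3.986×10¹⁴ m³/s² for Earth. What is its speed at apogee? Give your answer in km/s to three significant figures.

Semi-major axis a = (r_p + r_a)/2 = 13090 km = 1.309×10⁷ m.
Vis-viva: v² = μ(2/r − 1/a) = 3.986×10¹⁴ × (1.036×10⁻⁷ − 7.639×10⁻⁸) = 1.083×10⁷ m²/s².
v = 3292 m/s = 3.292 km/s.

v ≈ 3.29 km/s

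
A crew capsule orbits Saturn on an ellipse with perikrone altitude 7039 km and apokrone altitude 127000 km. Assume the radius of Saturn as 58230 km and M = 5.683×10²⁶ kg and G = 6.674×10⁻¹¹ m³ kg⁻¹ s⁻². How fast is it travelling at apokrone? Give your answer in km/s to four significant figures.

v ≈ 10.33 km/s

μ = GM = 6.674×10⁻¹¹ × 5.683×10²⁶ = 3.793×10¹⁶ m³/s².
r_p = 58230 + 7039 = 65269 km = 6.5269×10⁷ m.
r_a = 58230 + 127000 = 185230 km = 1.8523×10⁸ m.
Semi-major axis a = (r_p + r_a)/2 = 1.2525×10⁵ km = 1.252×10⁸ m.
Vis-viva: v² = μ(2/r − 1/a) = 3.793×10¹⁶ × (1.080×10⁻⁸ − 7.984×10⁻⁹) = 1.067×10⁸ m²/s².
v = 10330 m/s = 10.33 km/s.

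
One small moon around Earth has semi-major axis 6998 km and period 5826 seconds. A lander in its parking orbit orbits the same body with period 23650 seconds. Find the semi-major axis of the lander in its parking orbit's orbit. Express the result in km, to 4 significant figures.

Kepler's third law: a³ ∝ T², so a₂ = a₁ (T₂/T₁)^(2/3).
T₂/T₁ = 4.059, (T₂/T₁)^(2/3) = 2.545.
a₂ = 6998 × 2.545 = 17810 km.

a₂ ≈ 17810 km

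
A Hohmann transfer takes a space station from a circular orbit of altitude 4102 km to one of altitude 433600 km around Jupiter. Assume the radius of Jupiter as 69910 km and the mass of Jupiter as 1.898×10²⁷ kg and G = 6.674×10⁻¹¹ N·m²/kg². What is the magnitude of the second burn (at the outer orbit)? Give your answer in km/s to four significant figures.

μ = GM = 6.674×10⁻¹¹ × 1.898×10²⁷ = 1.267×10¹⁷ m³/s².
r₁ = 69910 + 4102 = 74012 km = 7.4012×10⁷ m.
r₂ = 69910 + 433600 = 503510 km = 5.0351×10⁸ m.
Transfer ellipse a_t = (r₁ + r₂)/2 = 2.888×10⁸ m.
At r₁: circular v_c1 = √(μ/r₁) = 41370 m/s; transfer-perijove v_p = √[μ(2/r₁ − 1/a_t)] = 54630 m/s.
At r₂: circular v_c2 = √(μ/r₂) = 15860 m/s; transfer-apojove v_a = √[μ(2/r₂ − 1/a_t)] = 8030 m/s.
Δv₂ = v_c2 − v_a = 7831 m/s.
= 7.831 km/s.

Δv ≈ 7.831 km/s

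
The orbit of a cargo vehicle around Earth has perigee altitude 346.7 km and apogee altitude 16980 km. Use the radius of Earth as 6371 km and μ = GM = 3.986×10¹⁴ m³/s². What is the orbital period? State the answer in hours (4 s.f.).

T ≈ 5.096 hours

r_p = 6371 + 346.7 = 6717.7 km = 6.7177×10⁶ m.
r_a = 6371 + 16980 = 23351 km = 2.3351×10⁷ m.
Semi-major axis a = (r_p + r_a)/2 = (6717.7 + 23351)/2 = 15034 km = 1.503×10⁷ m.
By Kepler's third law T = 2π√(a³/μ) = 2π × 2.920×10³ = 1.835×10⁴ s.
= 5.096 hours.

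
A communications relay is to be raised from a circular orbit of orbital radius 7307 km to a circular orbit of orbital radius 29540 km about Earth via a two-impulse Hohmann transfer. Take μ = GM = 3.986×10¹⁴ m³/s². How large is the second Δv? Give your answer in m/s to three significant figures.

Δv ≈ 1360 m/s

r₁ = 7307 km = 7.307×10⁶ m.
r₂ = 29540 km = 2.954×10⁷ m.
Transfer ellipse a_t = (r₁ + r₂)/2 = 1.842×10⁷ m.
At r₁: circular v_c1 = √(μ/r₁) = 7386 m/s; transfer-perigee v_p = √[μ(2/r₁ − 1/a_t)] = 9352 m/s.
At r₂: circular v_c2 = √(μ/r₂) = 3673 m/s; transfer-apogee v_a = √[μ(2/r₂ − 1/a_t)] = 2313 m/s.
Δv₂ = v_c2 − v_a = 1360 m/s.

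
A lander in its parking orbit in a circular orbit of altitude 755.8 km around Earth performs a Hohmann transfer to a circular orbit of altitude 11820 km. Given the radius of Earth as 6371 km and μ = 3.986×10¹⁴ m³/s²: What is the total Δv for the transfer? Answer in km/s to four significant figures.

r₁ = 6371 + 755.8 = 7126.8 km = 7.1268×10⁶ m.
r₂ = 6371 + 11820 = 18191 km = 1.8191×10⁷ m.
Transfer ellipse a_t = (r₁ + r₂)/2 = 1.266×10⁷ m.
At r₁: circular v_c1 = √(μ/r₁) = 7479 m/s; transfer-perigee v_p = √[μ(2/r₁ − 1/a_t)] = 8965 m/s.
Δv₁ = v_p − v_c1 = 1486 m/s.
At r₂: circular v_c2 = √(μ/r₂) = 4681 m/s; transfer-apogee v_a = √[μ(2/r₂ − 1/a_t)] = 3512 m/s.
Δv₂ = v_c2 − v_a = 1169 m/s.
Total Δv = Δv₁ + Δv₂ = 2655 m/s = 2.655 km/s.

Δv_total ≈ 2.655 km/s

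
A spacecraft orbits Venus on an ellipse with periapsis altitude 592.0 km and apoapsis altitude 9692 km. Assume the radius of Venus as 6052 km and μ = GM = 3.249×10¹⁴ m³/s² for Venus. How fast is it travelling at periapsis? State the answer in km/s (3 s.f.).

r_p = 6052 + 592.0 = 6644.0 km = 6.6440×10⁶ m.
r_a = 6052 + 9692 = 15744 km = 1.5744×10⁷ m.
Semi-major axis a = (r_p + r_a)/2 = 11194 km = 1.119×10⁷ m.
Vis-viva: v² = μ(2/r − 1/a) = 3.249×10¹⁴ × (3.010×10⁻⁷ − 8.933×10⁻⁸) = 6.878×10⁷ m²/s².
v = 8293 m/s = 8.293 km/s.

v ≈ 8.29 km/s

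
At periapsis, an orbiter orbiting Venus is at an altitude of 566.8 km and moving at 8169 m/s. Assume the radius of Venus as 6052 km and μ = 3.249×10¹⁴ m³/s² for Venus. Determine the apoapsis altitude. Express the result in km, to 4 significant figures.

r_p = 6052 + 566.8 = 6618.8 km = 6.619×10⁶ m.
Specific energy ε = v²/2 − μ/r = -1.572×10⁷ J/kg, so a = −μ/(2ε) = 1.033×10⁷ m.
The apsides satisfy r_p + r_a = 2a, so the apoapsis radius is 2a − r_p = 1.405×10⁷ m = 14048 km.
Apoapsis altitude = 14048 − 6052 = 7995.6 km.

apoapsis altitude ≈ 7996 km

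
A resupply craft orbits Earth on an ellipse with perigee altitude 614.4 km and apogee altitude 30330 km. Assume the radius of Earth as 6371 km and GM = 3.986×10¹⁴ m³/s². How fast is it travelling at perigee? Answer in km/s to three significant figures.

v ≈ 9.79 km/s

r_p = 6371 + 614.4 = 6985.4 km = 6.9854×10⁶ m.
r_a = 6371 + 30330 = 36701 km = 3.6701×10⁷ m.
Semi-major axis a = (r_p + r_a)/2 = 21843 km = 2.184×10⁷ m.
Vis-viva: v² = μ(2/r − 1/a) = 3.986×10¹⁴ × (2.863×10⁻⁷ − 4.578×10⁻⁸) = 9.588×10⁷ m²/s².
v = 9792 m/s = 9.792 km/s.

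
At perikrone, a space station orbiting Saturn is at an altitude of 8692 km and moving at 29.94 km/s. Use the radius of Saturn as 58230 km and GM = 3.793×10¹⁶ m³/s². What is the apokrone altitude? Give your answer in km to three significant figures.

r_p = 58230 + 8692 = 66922 km = 6.692×10⁷ m.
Specific energy ε = v²/2 − μ/r = -1.186×10⁸ J/kg, so a = −μ/(2ε) = 1.599×10⁸ m.
The apsides satisfy r_p + r_a = 2a, so the apokrone radius is 2a − r_p = 2.530×10⁸ m = 2.5295×10⁵ km.
Apokrone altitude = 2.5295×10⁵ − 58230 = 1.9472×10⁵ km.

apokrone altitude ≈ 1.95×10⁵ km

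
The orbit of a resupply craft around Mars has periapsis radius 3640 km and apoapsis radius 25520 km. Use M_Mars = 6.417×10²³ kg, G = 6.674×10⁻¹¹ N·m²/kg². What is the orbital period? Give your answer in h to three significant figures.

T ≈ 14.8 h

μ = GM = 6.674×10⁻¹¹ × 6.417×10²³ = 4.283×10¹³ m³/s².
Semi-major axis a = (r_p + r_a)/2 = (3640.0 + 25520)/2 = 14580 km = 1.458×10⁷ m.
By Kepler's third law T = 2π√(a³/μ) = 2π × 8.507×10³ = 5.345×10⁴ s.
= 14.85 h.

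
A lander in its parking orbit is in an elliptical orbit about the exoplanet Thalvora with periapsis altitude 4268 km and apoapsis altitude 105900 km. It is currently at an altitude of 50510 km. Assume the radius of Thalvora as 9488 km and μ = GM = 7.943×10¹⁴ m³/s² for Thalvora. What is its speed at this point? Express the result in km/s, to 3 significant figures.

v ≈ 3.77 km/s

r_p = 9488 + 4268 = 13756 km = 1.3756×10⁷ m.
r_a = 9488 + 105900 = 115390 km = 1.1539×10⁸ m.
r = 9488 + 50510 = 59998 km = 6.000×10⁷ m.
Semi-major axis a = (r_p + r_a)/2 = 64572 km = 6.457×10⁷ m.
Vis-viva: v² = μ(2/r − 1/a) = 7.943×10¹⁴ × (3.333×10⁻⁸ − 1.549×10⁻⁸) = 1.418×10⁷ m²/s².
v = 3765 m/s = 3.765 km/s.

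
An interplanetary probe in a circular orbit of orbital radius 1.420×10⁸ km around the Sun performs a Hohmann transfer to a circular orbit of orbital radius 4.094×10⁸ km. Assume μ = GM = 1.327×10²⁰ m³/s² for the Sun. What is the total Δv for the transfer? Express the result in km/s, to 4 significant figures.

Δv_total ≈ 11.77 km/s

r₁ = 1.420×10⁸ km = 1.420×10¹¹ m.
r₂ = 4.094×10⁸ km = 4.094×10¹¹ m.
Transfer ellipse a_t = (r₁ + r₂)/2 = 2.757×10¹¹ m.
At r₁: circular v_c1 = √(μ/r₁) = 30570 m/s; transfer-perihelion v_p = √[μ(2/r₁ − 1/a_t)] = 37250 m/s.
Δv₁ = v_p − v_c1 = 6682 m/s.
At r₂: circular v_c2 = √(μ/r₂) = 18000 m/s; transfer-aphelion v_a = √[μ(2/r₂ − 1/a_t)] = 12920 m/s.
Δv₂ = v_c2 − v_a = 5083 m/s.
Total Δv = Δv₁ + Δv₂ = 11770 m/s = 11.77 km/s.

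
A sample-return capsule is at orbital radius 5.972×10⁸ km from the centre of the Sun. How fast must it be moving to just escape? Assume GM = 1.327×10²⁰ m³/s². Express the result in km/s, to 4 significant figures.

v_esc ≈ 21.08 km/s

r = 5.972×10⁸ km = 5.972×10¹¹ m.
Escape speed v_esc = √(2μ/r) = √(2 × 1.327×10²⁰ / 5.972×10¹¹) = √(4.444×10⁸) = 21080 m/s.
= 21.08 km/s.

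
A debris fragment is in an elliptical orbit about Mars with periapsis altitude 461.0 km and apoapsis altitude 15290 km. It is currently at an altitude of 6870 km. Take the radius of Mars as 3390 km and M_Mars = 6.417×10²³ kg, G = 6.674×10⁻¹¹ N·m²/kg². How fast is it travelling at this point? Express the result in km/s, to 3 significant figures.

μ = GM = 6.674×10⁻¹¹ × 6.417×10²³ = 4.283×10¹³ m³/s².
r_p = 3390 + 461.0 = 3851.0 km = 3.8510×10⁶ m.
r_a = 3390 + 15290 = 18680 km = 1.8680×10⁷ m.
r = 3390 + 6870 = 10260 km = 1.026×10⁷ m.
Semi-major axis a = (r_p + r_a)/2 = 11266 km = 1.127×10⁷ m.
Vis-viva: v² = μ(2/r − 1/a) = 4.283×10¹³ × (1.949×10⁻⁷ − 8.877×10⁻⁸) = 4.547×10⁶ m²/s².
v = 2132 m/s = 2.132 km/s.

v ≈ 2.13 km/s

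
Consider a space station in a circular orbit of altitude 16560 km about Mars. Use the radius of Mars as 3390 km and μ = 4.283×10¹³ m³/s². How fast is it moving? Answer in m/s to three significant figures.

r = 3390 + 16560 = 19950 km = 1.9950×10⁷ m.
For a circular orbit v = √(μ/r) = √(4.283×10¹³ / 1.995×10⁷) = √(2.147×10⁶) = 1465 m/s.

v ≈ 1470 m/s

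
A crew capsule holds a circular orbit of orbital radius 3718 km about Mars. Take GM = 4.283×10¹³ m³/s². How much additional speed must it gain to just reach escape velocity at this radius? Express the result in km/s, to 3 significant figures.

Δv ≈ 1.41 km/s

r = 3718 km = 3.718×10⁶ m.
Circular speed v_c = √(μ/r) = 3394 m/s.
Escape speed v_esc = √(2μ/r) = √2 × v_c = 4800 m/s.
Δv = v_esc − v_c = 1406 m/s = 1.406 km/s.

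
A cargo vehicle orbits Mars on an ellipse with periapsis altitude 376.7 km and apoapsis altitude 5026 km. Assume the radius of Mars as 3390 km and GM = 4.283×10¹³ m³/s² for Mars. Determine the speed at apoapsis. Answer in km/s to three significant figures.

v ≈ 1.77 km/s

r_p = 3390 + 376.7 = 3766.7 km = 3.7667×10⁶ m.
r_a = 3390 + 5026 = 8416.0 km = 8.4160×10⁶ m.
Semi-major axis a = (r_p + r_a)/2 = 6091.4 km = 6.091×10⁶ m.
Vis-viva: v² = μ(2/r − 1/a) = 4.283×10¹³ × (2.376×10⁻⁷ − 1.642×10⁻⁷) = 3.147×10⁶ m²/s².
v = 1774 m/s = 1.774 km/s.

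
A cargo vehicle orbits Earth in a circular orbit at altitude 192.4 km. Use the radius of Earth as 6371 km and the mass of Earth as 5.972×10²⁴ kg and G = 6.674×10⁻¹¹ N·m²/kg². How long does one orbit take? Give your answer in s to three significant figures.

T ≈ 5290 s

μ = GM = 6.674×10⁻¹¹ × 5.972×10²⁴ = 3.986×10¹⁴ m³/s².
r = 6371 + 192.4 = 6563.4 km = 6.5634×10⁶ m.
Kepler's third law: T = 2π√(r³/μ) = 2π√((6.563×10⁶)³ / 3.986×10¹⁴).
r³/μ = 7.094×10⁵ s², so T = 2π × 8.422×10² = 5.292×10³ s.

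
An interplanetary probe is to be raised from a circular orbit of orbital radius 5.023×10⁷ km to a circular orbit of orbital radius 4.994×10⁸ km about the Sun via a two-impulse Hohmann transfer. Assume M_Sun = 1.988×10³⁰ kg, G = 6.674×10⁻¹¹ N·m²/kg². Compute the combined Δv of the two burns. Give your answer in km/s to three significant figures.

Δv_total ≈ 27.2 km/s

μ = GM = 6.674×10⁻¹¹ × 1.988×10³⁰ = 1.327×10²⁰ m³/s².
r₁ = 5.023×10⁷ km = 5.023×10¹⁰ m.
r₂ = 4.994×10⁸ km = 4.994×10¹¹ m.
Transfer ellipse a_t = (r₁ + r₂)/2 = 2.748×10¹¹ m.
At r₁: circular v_c1 = √(μ/r₁) = 51390 m/s; transfer-perihelion v_p = √[μ(2/r₁ − 1/a_t)] = 69280 m/s.
Δv₁ = v_p − v_c1 = 17890 m/s.
At r₂: circular v_c2 = √(μ/r₂) = 16300 m/s; transfer-aphelion v_a = √[μ(2/r₂ − 1/a_t)] = 6968 m/s.
Δv₂ = v_c2 − v_a = 9331 m/s.
Total Δv = Δv₁ + Δv₂ = 27220 m/s = 27.22 km/s.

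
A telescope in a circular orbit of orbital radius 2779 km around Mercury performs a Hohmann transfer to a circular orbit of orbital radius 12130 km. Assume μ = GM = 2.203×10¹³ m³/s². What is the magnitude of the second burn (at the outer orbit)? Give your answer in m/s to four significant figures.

Δv ≈ 524.8 m/s

r₁ = 2779 km = 2.779×10⁶ m.
r₂ = 12130 km = 1.213×10⁷ m.
Transfer ellipse a_t = (r₁ + r₂)/2 = 7.454×10⁶ m.
At r₁: circular v_c1 = √(μ/r₁) = 2816 m/s; transfer-periherm v_p = √[μ(2/r₁ − 1/a_t)] = 3592 m/s.
At r₂: circular v_c2 = √(μ/r₂) = 1348 m/s; transfer-apoherm v_a = √[μ(2/r₂ − 1/a_t)] = 822.8 m/s.
Δv₂ = v_c2 − v_a = 524.8 m/s.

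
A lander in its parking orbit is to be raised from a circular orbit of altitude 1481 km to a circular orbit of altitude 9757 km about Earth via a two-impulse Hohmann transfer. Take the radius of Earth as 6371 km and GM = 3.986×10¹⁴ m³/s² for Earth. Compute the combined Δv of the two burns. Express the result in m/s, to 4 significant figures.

Δv_total ≈ 2087 m/s

r₁ = 6371 + 1481 = 7852.0 km = 7.8520×10⁶ m.
r₂ = 6371 + 9757 = 16128 km = 1.6128×10⁷ m.
Transfer ellipse a_t = (r₁ + r₂)/2 = 1.199×10⁷ m.
At r₁: circular v_c1 = √(μ/r₁) = 7125 m/s; transfer-perigee v_p = √[μ(2/r₁ − 1/a_t)] = 8263 m/s.
Δv₁ = v_p − v_c1 = 1139 m/s.
At r₂: circular v_c2 = √(μ/r₂) = 4971 m/s; transfer-apogee v_a = √[μ(2/r₂ − 1/a_t)] = 4023 m/s.
Δv₂ = v_c2 − v_a = 948.3 m/s.
Total Δv = Δv₁ + Δv₂ = 2087 m/s.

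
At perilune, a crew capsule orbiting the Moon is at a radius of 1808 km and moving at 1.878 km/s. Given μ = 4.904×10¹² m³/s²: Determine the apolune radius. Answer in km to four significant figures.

apolune radius ≈ 3360 km

r_p = 1.808×10⁶ m.
Specific energy ε = v²/2 − μ/r = -9.489×10⁵ J/kg, so a = −μ/(2ε) = 2.584×10⁶ m.
The apsides satisfy r_p + r_a = 2a, so the apolune radius is 2a − r_p = 3.360×10⁶ m = 3359.8 km.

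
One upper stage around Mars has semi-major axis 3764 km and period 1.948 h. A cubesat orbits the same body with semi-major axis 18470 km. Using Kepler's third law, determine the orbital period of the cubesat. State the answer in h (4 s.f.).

Kepler's third law: T² ∝ a³, so T₂ = T₁ (a₂/a₁)^(3/2).
a₂/a₁ = 4.907, (a₂/a₁)^(3/2) = 10.87.
T₂ = 1.948 × 10.87 = 21.17 h.

T₂ ≈ 21.17 h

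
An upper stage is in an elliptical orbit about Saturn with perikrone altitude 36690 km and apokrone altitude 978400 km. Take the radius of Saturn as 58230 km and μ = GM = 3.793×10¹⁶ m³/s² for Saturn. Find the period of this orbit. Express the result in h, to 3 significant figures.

r_p = 58230 + 36690 = 94920 km = 9.4920×10⁷ m.
r_a = 58230 + 978400 = 1036600 km = 1.0366×10⁹ m.
Semi-major axis a = (r_p + r_a)/2 = (94920 + 1.0366×10⁶)/2 = 5.6578×10⁵ km = 5.658×10⁸ m.
By Kepler's third law T = 2π√(a³/μ) = 2π × 6.910×10⁴ = 4.342×10⁵ s.
= 120.6 h.

T ≈ 121 h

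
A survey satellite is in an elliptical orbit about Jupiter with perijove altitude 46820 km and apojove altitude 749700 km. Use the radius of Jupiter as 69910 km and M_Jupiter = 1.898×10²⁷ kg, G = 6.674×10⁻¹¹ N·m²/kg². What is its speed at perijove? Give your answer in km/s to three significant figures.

v ≈ 43.6 km/s

μ = GM = 6.674×10⁻¹¹ × 1.898×10²⁷ = 1.267×10¹⁷ m³/s².
r_p = 69910 + 46820 = 116730 km = 1.1673×10⁸ m.
r_a = 69910 + 749700 = 819610 km = 8.1961×10⁸ m.
Semi-major axis a = (r_p + r_a)/2 = 4.6817×10⁵ km = 4.682×10⁸ m.
Vis-viva: v² = μ(2/r − 1/a) = 1.267×10¹⁷ × (1.713×10⁻⁸ − 2.136×10⁻⁹) = 1.900×10⁹ m²/s².
v = 43590 m/s = 43.59 km/s.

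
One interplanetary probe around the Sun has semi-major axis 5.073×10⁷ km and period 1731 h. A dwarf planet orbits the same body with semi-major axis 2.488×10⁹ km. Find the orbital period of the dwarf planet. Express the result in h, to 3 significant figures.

Kepler's third law: T² ∝ a³, so T₂ = T₁ (a₂/a₁)^(3/2).
a₂/a₁ = 49.04, (a₂/a₁)^(3/2) = 343.5.
T₂ = 1731 × 343.5 = 5.945×10⁵ h.

T₂ ≈ 5.95×10⁵ h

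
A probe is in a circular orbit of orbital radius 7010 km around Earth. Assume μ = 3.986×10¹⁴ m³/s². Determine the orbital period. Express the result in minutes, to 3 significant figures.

r = 7010 km = 7.010×10⁶ m.
Kepler's third law: T = 2π√(r³/μ) = 2π√((7.010×10⁶)³ / 3.986×10¹⁴).
r³/μ = 8.642×10⁵ s², so T = 2π × 9.296×10² = 5.841×10³ s.
Converting: 5.841×10³ s ÷ 60.00 = 97.35 minutes.

T ≈ 97.4 minutes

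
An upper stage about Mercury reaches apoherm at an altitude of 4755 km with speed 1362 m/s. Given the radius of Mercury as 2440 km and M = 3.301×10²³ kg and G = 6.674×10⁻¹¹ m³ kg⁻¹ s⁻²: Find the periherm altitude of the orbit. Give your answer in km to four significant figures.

μ = GM = 6.674×10⁻¹¹ × 3.301×10²³ = 2.203×10¹³ m³/s².
r_a = 2440 + 4755 = 7195.0 km = 7.195×10⁶ m.
Specific energy ε = v²/2 − μ/r = -2.134×10⁶ J/kg, so a = −μ/(2ε) = 5.161×10⁶ m.
The apsides satisfy r_p + r_a = 2a, so the periherm radius is 2a − r_a = 3.127×10⁶ m = 3126.6 km.
Periherm altitude = 3126.6 − 2440 = 686.58 km.

periherm altitude ≈ 686.6 km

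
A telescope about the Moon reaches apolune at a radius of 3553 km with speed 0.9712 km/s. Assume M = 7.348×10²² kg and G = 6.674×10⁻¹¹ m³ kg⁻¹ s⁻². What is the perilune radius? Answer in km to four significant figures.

μ = GM = 6.674×10⁻¹¹ × 7.348×10²² = 4.904×10¹² m³/s².
r_a = 3.553×10⁶ m.
Specific energy ε = v²/2 − μ/r = -9.086×10⁵ J/kg, so a = −μ/(2ε) = 2.699×10⁶ m.
The apsides satisfy r_p + r_a = 2a, so the perilune radius is 2a − r_a = 1.844×10⁶ m = 1844.1 km.

perilune radius ≈ 1844 km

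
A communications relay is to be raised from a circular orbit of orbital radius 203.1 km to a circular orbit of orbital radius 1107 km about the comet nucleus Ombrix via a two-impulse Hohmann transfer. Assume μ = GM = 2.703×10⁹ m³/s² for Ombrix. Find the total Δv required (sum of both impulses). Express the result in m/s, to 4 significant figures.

r₁ = 203.1 km = 2.031×10⁵ m.
r₂ = 1107 km = 1.107×10⁶ m.
Transfer ellipse a_t = (r₁ + r₂)/2 = 6.550×10⁵ m.
At r₁: circular v_c1 = √(μ/r₁) = 115.4 m/s; transfer-periapsis v_p = √[μ(2/r₁ − 1/a_t)] = 150.0 m/s.
Δv₁ = v_p − v_c1 = 34.61 m/s.
At r₂: circular v_c2 = √(μ/r₂) = 49.41 m/s; transfer-apoapsis v_a = √[μ(2/r₂ − 1/a_t)] = 27.51 m/s.
Δv₂ = v_c2 − v_a = 21.90 m/s.
Total Δv = Δv₁ + Δv₂ = 56.51 m/s.

Δv_total ≈ 56.51 m/s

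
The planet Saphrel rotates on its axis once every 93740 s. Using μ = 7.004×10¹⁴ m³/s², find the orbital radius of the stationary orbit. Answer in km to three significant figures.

A synchronous orbit has period T, so by Kepler's third law a = (μT²/4π²)^(1/3).
μT²/4π² = 7.004×10¹⁴ × (9.374×10⁴)² / 39.48 = 1.559×10²³ m³.
a = 5.382×10⁷ m = 53820 km.

r_sync ≈ 53800 km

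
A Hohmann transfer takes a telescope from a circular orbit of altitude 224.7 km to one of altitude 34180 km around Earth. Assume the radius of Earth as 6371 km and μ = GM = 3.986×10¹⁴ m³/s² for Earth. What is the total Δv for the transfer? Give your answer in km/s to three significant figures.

r₁ = 6371 + 224.7 = 6595.7 km = 6.5957×10⁶ m.
r₂ = 6371 + 34180 = 40551 km = 4.0551×10⁷ m.
Transfer ellipse a_t = (r₁ + r₂)/2 = 2.357×10⁷ m.
At r₁: circular v_c1 = √(μ/r₁) = 7774 m/s; transfer-perigee v_p = √[μ(2/r₁ − 1/a_t)] = 10200 m/s.
Δv₁ = v_p − v_c1 = 2422 m/s.
At r₂: circular v_c2 = √(μ/r₂) = 3135 m/s; transfer-apogee v_a = √[μ(2/r₂ − 1/a_t)] = 1658 m/s.
Δv₂ = v_c2 − v_a = 1477 m/s.
Total Δv = Δv₁ + Δv₂ = 3899 m/s = 3.899 km/s.

Δv_total ≈ 3.90 km/s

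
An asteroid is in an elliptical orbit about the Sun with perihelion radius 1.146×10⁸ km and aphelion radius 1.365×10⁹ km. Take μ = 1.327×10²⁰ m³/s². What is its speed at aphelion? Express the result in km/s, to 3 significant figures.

v ≈ 3.88 km/s

Semi-major axis a = (r_p + r_a)/2 = 7.3980×10⁸ km = 7.398×10¹¹ m.
Vis-viva: v² = μ(2/r − 1/a) = 1.327×10²⁰ × (1.465×10⁻¹² − 1.352×10⁻¹²) = 1.506×10⁷ m²/s².
v = 3881 m/s = 3.881 km/s.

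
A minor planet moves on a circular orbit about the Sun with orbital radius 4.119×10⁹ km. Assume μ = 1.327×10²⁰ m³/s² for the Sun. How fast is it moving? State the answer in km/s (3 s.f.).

r = 4.119×10⁹ km = 4.119×10¹² m.
For a circular orbit v = √(μ/r) = √(1.327×10²⁰ / 4.119×10¹²) = √(3.222×10⁷) = 5676 m/s.
That is 5.676 km/s.

v ≈ 5.68 km/s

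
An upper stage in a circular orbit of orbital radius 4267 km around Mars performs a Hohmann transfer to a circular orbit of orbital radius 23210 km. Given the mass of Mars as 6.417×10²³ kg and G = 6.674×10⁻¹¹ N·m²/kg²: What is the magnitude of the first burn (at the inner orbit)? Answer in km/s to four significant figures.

μ = GM = 6.674×10⁻¹¹ × 6.417×10²³ = 4.283×10¹³ m³/s².
r₁ = 4267 km = 4.267×10⁶ m.
r₂ = 23210 km = 2.321×10⁷ m.
Transfer ellipse a_t = (r₁ + r₂)/2 = 1.374×10⁷ m.
At r₁: circular v_c1 = √(μ/r₁) = 3168 m/s; transfer-periapsis v_p = √[μ(2/r₁ − 1/a_t)] = 4118 m/s.
Δv₁ = v_p − v_c1 = 949.7 m/s.
= 0.9497 km/s.

Δv ≈ 0.9497 km/s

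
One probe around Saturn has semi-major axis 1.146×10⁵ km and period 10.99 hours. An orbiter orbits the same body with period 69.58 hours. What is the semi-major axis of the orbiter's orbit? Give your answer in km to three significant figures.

a₂ ≈ 3.92×10⁵ km

Kepler's third law: a³ ∝ T², so a₂ = a₁ (T₂/T₁)^(2/3).
T₂/T₁ = 6.331, (T₂/T₁)^(2/3) = 3.422.
a₂ = 1.146×10⁵ × 3.422 = 3.922×10⁵ km.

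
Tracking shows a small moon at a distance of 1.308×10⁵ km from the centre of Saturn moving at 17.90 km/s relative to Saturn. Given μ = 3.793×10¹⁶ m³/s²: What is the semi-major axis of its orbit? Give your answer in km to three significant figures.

a ≈ 1.46×10⁵ km

r = 1.308×10⁸ m.
Specific orbital energy ε = v²/2 − μ/r = (17900)²/2 − 3.793×10¹⁶/1.308×10⁸ = -1.298×10⁸ J/kg.
Since ε = −μ/(2a), a = −μ/(2ε) = 1.461×10⁸ m = 1.4613×10⁵ km.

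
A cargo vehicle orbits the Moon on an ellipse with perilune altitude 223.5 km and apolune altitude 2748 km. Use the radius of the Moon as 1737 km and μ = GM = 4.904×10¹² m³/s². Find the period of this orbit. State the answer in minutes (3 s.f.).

r_p = 1737 + 223.5 = 1960.5 km = 1.9605×10⁶ m.
r_a = 1737 + 2748 = 4485.0 km = 4.4850×10⁶ m.
Semi-major axis a = (r_p + r_a)/2 = (1960.5 + 4485.0)/2 = 3222.8 km = 3.223×10⁶ m.
By Kepler's third law T = 2π√(a³/μ) = 2π × 2.613×10³ = 1.642×10⁴ s.
= 273.6 minutes.

T ≈ 274 minutes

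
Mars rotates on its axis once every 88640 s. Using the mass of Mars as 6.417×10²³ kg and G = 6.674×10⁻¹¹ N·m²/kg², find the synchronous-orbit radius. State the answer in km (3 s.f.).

r_sync ≈ 20400 km

μ = GM = 6.674×10⁻¹¹ × 6.417×10²³ = 4.283×10¹³ m³/s².
A synchronous orbit has period T, so by Kepler's third law a = (μT²/4π²)^(1/3).
μT²/4π² = 4.283×10¹³ × (8.864×10⁴)² / 39.48 = 8.524×10²¹ m³.
a = 2.043×10⁷ m = 20427 km.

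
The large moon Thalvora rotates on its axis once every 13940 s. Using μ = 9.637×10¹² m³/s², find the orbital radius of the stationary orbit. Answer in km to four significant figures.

A synchronous orbit has period T, so by Kepler's third law a = (μT²/4π²)^(1/3).
μT²/4π² = 9.637×10¹² × (1.394×10⁴)² / 39.48 = 4.744×10¹⁹ m³.
a = 3.620×10⁶ m = 3619.9 km.

r_sync ≈ 3620 km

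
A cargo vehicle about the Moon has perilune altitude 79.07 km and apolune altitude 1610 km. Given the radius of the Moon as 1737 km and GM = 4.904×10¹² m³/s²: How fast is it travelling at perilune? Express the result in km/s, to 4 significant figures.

v ≈ 1.871 km/s

r_p = 1737 + 79.07 = 1816.1 km = 1.8161×10⁶ m.
r_a = 1737 + 1610 = 3347.0 km = 3.3470×10⁶ m.
Semi-major axis a = (r_p + r_a)/2 = 2581.5 km = 2.582×10⁶ m.
Vis-viva: v² = μ(2/r − 1/a) = 4.904×10¹² × (1.101×10⁻⁶ − 3.874×10⁻⁷) = 3.501×10⁶ m²/s².
v = 1871 m/s = 1.871 km/s.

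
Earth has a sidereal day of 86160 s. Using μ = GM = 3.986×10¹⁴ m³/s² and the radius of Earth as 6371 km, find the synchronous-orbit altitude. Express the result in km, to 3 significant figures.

A synchronous orbit has period T, so by Kepler's third law a = (μT²/4π²)^(1/3).
μT²/4π² = 3.986×10¹⁴ × (8.616×10⁴)² / 39.48 = 7.495×10²² m³.
a = 4.216×10⁷ m = 42163 km.
Altitude h = a − R = 42163 − 6371 = 35792 km.

h_sync ≈ 35800 km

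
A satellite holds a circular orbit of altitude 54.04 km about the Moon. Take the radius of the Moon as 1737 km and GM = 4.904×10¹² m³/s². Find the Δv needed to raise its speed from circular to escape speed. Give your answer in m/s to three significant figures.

Δv ≈ 685 m/s

r = 1737 + 54.04 = 1791.0 km = 1.7910×10⁶ m.
Circular speed v_c = √(μ/r) = 1655 m/s.
Escape speed v_esc = √(2μ/r) = √2 × v_c = 2340 m/s.
Δv = v_esc − v_c = 685.4 m/s.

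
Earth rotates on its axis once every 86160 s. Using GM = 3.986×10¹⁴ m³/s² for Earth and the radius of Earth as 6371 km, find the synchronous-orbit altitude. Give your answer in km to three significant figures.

A synchronous orbit has period T, so by Kepler's third law a = (μT²/4π²)^(1/3).
μT²/4π² = 3.986×10¹⁴ × (8.616×10⁴)² / 39.48 = 7.495×10²² m³.
a = 4.216×10⁷ m = 42163 km.
Altitude h = a − R = 42163 − 6371 = 35792 km.

h_sync ≈ 35800 km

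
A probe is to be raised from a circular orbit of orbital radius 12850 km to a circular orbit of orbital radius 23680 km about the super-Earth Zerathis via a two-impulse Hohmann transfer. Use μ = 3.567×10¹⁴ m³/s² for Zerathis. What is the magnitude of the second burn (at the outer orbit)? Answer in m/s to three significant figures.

Δv ≈ 626 m/s

r₁ = 12850 km = 1.285×10⁷ m.
r₂ = 23680 km = 2.368×10⁷ m.
Transfer ellipse a_t = (r₁ + r₂)/2 = 1.826×10⁷ m.
At r₁: circular v_c1 = √(μ/r₁) = 5269 m/s; transfer-periapsis v_p = √[μ(2/r₁ − 1/a_t)] = 5999 m/s.
At r₂: circular v_c2 = √(μ/r₂) = 3881 m/s; transfer-apoapsis v_a = √[μ(2/r₂ − 1/a_t)] = 3255 m/s.
Δv₂ = v_c2 − v_a = 625.8 m/s.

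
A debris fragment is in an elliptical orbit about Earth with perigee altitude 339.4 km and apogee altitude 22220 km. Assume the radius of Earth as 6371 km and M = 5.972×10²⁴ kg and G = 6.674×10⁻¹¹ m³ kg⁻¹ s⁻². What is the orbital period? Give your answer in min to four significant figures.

μ = GM = 6.674×10⁻¹¹ × 5.972×10²⁴ = 3.986×10¹⁴ m³/s².
r_p = 6371 + 339.4 = 6710.4 km = 6.7104×10⁶ m.
r_a = 6371 + 22220 = 28591 km = 2.8591×10⁷ m.
Semi-major axis a = (r_p + r_a)/2 = (6710.4 + 28591)/2 = 17651 km = 1.765×10⁷ m.
By Kepler's third law T = 2π√(a³/μ) = 2π × 3.714×10³ = 2.334×10⁴ s.
= 389.0 min.

T ≈ 389.0 min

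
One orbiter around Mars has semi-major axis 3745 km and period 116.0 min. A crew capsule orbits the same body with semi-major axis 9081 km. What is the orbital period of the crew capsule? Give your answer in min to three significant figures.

T₂ ≈ 438 min

Kepler's third law: T² ∝ a³, so T₂ = T₁ (a₂/a₁)^(3/2).
a₂/a₁ = 2.425, (a₂/a₁)^(3/2) = 3.776.
T₂ = 116.0 × 3.776 = 438.0 min.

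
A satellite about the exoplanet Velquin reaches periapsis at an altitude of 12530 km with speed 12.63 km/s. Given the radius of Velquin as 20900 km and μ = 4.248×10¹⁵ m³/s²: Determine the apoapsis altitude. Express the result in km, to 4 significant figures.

apoapsis altitude ≈ 35450 km

r_p = 20900 + 12530 = 33430 km = 3.343×10⁷ m.
Specific energy ε = v²/2 − μ/r = -4.731×10⁷ J/kg, so a = −μ/(2ε) = 4.489×10⁷ m.
The apsides satisfy r_p + r_a = 2a, so the apoapsis radius is 2a − r_p = 5.635×10⁷ m = 56355 km.
Apoapsis altitude = 56355 − 20900 = 35455 km.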